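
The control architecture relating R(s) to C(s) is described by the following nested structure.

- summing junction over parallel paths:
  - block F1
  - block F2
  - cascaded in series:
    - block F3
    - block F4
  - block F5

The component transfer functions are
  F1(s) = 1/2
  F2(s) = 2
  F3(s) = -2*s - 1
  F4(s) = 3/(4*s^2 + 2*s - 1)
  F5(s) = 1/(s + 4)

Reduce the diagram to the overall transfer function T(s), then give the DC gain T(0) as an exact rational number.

Step 1. combine F3, F4 in series = (-6*s - 3)/(4*s^2 + 2*s - 1)
Step 2. parallel reduction of F1, F2, (F3*F4), F5 = (20*s^3 + 86*s^2 - 15*s - 46)/(8*s^3 + 36*s^2 + 14*s - 8)
The step-2 result is T(s). Setting s = 0: T(0) = -46/(-8) = 23/4.

Therefore the answer is 23/4.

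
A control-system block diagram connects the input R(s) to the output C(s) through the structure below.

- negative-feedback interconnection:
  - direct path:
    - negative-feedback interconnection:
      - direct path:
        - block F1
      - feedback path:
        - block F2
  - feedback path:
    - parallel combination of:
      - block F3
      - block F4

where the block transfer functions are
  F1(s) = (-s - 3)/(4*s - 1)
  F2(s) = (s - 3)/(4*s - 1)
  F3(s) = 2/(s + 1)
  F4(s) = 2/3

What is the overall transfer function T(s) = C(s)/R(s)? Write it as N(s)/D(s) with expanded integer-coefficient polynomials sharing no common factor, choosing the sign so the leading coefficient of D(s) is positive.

First reduce the diagram to T(s).

Step 1: collapse the loop (F1 forward, F2 return): (-4*s^2 - 11*s + 3)/(15*s^2 - 8*s + 10)
Step 2: add F3, F4 (parallel): (2*s + 8)/(3*s + 3)
Step 3: reduce the feedback loop with forward [F1/(1+F1*F2)] and return (F3+F4) - this is the overall T(s), already in the required normalized form

Answer: (-12*s^3 - 45*s^2 - 24*s + 9)/(37*s^3 - 33*s^2 - 76*s + 54)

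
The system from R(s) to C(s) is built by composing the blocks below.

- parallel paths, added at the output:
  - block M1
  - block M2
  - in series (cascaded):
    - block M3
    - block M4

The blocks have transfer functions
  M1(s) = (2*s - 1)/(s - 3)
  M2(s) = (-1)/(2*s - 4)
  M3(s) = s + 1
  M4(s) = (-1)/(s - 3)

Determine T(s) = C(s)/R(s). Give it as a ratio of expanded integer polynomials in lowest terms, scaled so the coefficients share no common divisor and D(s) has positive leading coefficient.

(1) combine M3, M4 in series -> (-s - 1)/(s - 3)
(2) reduce the parallel group M1, M2, (M3*M4) - this is the overall T(s), already in the required normalized form

Final answer: (2*s^2 - 9*s + 11)/(2*s^2 - 10*s + 12)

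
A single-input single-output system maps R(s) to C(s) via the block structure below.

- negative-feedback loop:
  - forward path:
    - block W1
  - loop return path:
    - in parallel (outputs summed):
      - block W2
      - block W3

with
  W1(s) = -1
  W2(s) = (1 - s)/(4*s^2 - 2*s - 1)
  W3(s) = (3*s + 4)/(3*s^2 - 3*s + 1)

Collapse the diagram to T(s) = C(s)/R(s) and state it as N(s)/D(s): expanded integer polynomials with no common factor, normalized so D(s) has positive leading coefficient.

Step 1: sum the parallel branches W2, W3, giving (9*s^3 + 16*s^2 - 15*s - 3)/(12*s^4 - 18*s^3 + 7*s^2 + s - 1)
Step 2: close the feedback loop around W1, (W2+W3), giving the overall T(s)

Hence the answer: (-12*s^4 + 18*s^3 - 7*s^2 - s + 1)/(12*s^4 - 27*s^3 - 9*s^2 + 16*s + 2)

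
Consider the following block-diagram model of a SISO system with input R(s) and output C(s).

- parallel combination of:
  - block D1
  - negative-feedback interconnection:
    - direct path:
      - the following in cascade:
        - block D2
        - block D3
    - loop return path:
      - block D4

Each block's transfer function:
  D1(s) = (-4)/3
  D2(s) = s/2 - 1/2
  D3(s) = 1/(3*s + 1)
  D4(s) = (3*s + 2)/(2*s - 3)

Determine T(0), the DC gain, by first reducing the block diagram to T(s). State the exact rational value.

Step 1 - reduce the series chain D2, D3; result (s - 1)/(6*s + 2)
Step 2 - feedback reduction of (D2*D3), D4; result (2*s^2 - 5*s + 3)/(15*s^2 - 15*s - 8)
Step 3 - parallel reduction of D1, [(D2*D3)/(1+(D2*D3)*D4)]; result (-54*s^2 + 45*s + 41)/(45*s^2 - 45*s - 24)
DC gain: substitute s = 0 into T(s) from step 3: T(0) = 41/(-24) = -41/24.

Therefore the answer is -41/24.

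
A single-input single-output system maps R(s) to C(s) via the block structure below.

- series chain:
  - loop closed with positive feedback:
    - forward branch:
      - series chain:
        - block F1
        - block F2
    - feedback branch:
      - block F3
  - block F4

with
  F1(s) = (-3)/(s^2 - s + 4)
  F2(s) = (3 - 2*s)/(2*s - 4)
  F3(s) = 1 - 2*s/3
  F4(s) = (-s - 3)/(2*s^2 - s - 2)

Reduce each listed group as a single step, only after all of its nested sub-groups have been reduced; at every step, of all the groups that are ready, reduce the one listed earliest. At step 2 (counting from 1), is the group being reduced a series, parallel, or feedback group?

(1) combine F1, F2 in series
(2) close the feedback loop around (F1*F2), F3
(3) reduce the series chain [(F1*F2)/(1-(F1*F2)*F3)], F4
Step 2 collapses a feedback group.

Therefore the answer is feedback.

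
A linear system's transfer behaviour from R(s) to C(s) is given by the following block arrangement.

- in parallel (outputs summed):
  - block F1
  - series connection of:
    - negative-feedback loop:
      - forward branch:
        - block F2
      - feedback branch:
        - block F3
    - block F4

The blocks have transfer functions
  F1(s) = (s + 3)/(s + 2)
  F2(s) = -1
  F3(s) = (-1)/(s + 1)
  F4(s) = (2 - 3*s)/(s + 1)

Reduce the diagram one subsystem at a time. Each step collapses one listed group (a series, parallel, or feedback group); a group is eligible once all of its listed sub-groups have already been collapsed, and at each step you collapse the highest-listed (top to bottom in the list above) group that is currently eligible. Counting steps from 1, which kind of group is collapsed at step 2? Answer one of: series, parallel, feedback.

Reducing step by step:

Step 1. feedback reduction of F2, F3
Step 2. reduce the series chain [F2/(1+F2*F3)], F4
Step 3. sum the parallel branches F1, ([F2/(1+F2*F3)]*F4)
At step 2 the group reduced is series.

Answer: series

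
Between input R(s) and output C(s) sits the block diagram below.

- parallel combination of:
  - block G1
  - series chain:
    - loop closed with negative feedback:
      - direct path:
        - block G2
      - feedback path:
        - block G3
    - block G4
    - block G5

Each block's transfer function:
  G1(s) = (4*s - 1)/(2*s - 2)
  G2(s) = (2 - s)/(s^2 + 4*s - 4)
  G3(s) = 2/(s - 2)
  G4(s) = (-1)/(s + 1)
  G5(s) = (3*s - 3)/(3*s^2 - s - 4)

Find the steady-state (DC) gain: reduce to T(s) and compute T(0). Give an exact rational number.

(1) close the feedback loop around G2, G3 = (2 - s)/(s^2 + 4*s - 6)
(2) reduce the series chain [G2/(1+G2*G3)], G4, G5 = (3*s^2 - 9*s + 6)/(3*s^5 + 14*s^4 - 15*s^3 - 36*s^2 + 14*s + 24)
(3) sum the parallel branches G1, ([G2/(1+G2*G3)]*G4*G5) = (12*s^6 + 53*s^5 - 74*s^4 - 123*s^3 + 68*s^2 + 112*s - 36)/(6*s^6 + 22*s^5 - 58*s^4 - 42*s^3 + 100*s^2 + 20*s - 48)
That last expression is T(s); at s = 0 only the constant terms survive, so T(0) = -36/(-48) = 3/4.

Hence the answer: 3/4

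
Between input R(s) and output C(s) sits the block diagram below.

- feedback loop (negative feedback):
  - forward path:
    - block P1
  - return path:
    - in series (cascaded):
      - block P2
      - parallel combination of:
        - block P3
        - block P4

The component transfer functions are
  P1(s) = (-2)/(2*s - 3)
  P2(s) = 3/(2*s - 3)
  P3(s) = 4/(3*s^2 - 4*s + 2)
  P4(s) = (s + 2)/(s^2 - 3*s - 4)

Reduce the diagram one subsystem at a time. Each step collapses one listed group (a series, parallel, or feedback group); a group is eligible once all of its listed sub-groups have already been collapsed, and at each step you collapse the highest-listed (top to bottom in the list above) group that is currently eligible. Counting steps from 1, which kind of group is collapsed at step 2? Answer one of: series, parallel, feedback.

The answer is series.

Reasoning:
(1) parallel reduction of P3, P4
(2) reduce the series chain P2, (P3+P4)
(3) close the feedback loop around P1, (P2*(P3+P4))
So the answer for step 2 is series.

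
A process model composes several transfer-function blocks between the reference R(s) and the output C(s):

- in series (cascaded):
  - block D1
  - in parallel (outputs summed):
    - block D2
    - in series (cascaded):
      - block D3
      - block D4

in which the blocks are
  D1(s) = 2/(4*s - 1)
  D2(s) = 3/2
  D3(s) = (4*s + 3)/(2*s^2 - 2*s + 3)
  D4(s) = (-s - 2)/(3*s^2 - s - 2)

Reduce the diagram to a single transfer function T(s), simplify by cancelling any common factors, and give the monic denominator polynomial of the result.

1. multiply D3, D4 (series) = (-4*s^2 - 11*s - 6)/(6*s^4 - 8*s^3 + 7*s^2 + s - 6)
2. sum the parallel branches D2, (D3*D4) = (18*s^4 - 24*s^3 + 13*s^2 - 19*s - 30)/(12*s^4 - 16*s^3 + 14*s^2 + 2*s - 12)
3. multiply D1, (D2+(D3*D4)) (series) = (18*s^4 - 24*s^3 + 13*s^2 - 19*s - 30)/(24*s^5 - 38*s^4 + 36*s^3 - 3*s^2 - 25*s + 6)
T(s) is the step-3 result (common factors already cancelled). Leading coefficient of the denominator: 24. Divide through by 24 for the monic polynomial.

Final answer: s^5 - 19*s^4/12 + 3*s^3/2 - s^2/8 - 25*s/24 + 1/4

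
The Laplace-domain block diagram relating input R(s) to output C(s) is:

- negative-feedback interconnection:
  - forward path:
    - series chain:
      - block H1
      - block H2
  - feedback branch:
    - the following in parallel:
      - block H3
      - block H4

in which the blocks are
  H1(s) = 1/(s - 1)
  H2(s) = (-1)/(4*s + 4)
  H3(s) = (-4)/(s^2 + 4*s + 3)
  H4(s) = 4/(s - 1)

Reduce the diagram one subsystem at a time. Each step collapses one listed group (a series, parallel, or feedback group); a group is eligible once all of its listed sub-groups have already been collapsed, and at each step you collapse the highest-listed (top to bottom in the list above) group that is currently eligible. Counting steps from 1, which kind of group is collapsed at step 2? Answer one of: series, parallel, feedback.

The answer is parallel.

Reasoning:
Step 1. multiply H1, H2 (series)
Step 2. parallel reduction of H3, H4
Step 3. apply the feedback formula to (H1*H2), (H3+H4)
So the answer for step 2 is parallel.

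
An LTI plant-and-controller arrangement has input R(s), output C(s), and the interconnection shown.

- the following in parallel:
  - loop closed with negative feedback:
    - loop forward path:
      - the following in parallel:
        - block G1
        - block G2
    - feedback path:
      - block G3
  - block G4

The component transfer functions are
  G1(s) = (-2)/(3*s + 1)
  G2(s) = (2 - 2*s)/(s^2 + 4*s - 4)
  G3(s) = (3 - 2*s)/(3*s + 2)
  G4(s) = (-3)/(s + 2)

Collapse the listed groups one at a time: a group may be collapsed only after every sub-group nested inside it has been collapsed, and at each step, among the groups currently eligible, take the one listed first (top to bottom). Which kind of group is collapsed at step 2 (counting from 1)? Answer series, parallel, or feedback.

The answer is feedback.

Reasoning:
(1) reduce the parallel group G1, G2
(2) close the feedback loop around (G1+G2), G3
(3) parallel reduction of [(G1+G2)/(1+(G1+G2)*G3)], G4
At step 2 the group reduced is feedback.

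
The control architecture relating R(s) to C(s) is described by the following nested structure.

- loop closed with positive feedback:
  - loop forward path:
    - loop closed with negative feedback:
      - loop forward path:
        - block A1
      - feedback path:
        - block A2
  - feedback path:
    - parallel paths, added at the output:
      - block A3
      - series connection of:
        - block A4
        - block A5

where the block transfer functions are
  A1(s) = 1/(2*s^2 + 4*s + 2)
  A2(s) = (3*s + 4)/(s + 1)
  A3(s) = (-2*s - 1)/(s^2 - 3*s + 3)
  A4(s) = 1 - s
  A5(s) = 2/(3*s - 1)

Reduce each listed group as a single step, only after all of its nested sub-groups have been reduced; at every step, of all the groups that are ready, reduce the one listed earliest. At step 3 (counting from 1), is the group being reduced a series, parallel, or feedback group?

Reducing step by step:

Step 1. reduce the feedback loop with forward A1 and return A2
Step 2. combine A4, A5 in series
Step 3. combine A3, (A4*A5) in parallel
Step 4. apply the feedback formula to [A1/(1+A1*A2)], (A3+(A4*A5))
Step 3: parallel.

Answer: parallel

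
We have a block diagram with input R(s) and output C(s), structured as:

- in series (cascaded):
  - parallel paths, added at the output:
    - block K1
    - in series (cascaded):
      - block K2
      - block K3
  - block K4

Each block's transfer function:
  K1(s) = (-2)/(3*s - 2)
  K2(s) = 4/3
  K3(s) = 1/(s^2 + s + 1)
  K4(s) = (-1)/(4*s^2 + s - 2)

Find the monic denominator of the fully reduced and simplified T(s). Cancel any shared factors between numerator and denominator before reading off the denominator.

[1] series reduction of K2, K3; result 4/(3*s^2 + 3*s + 3)
[2] combine K1, (K2*K3) in parallel; result (-6*s^2 + 6*s - 14)/(9*s^3 + 3*s^2 + 3*s - 6)
[3] reduce the series chain (K1+(K2*K3)), K4; result (6*s^2 - 6*s + 14)/(36*s^5 + 21*s^4 - 3*s^3 - 27*s^2 - 12*s + 12)
T(s) is the step-3 result (common factors already cancelled). Leading coefficient of the denominator: 36. Divide through by 36 for the monic polynomial.

Answer: s^5 + 7*s^4/12 - s^3/12 - 3*s^2/4 - s/3 + 1/3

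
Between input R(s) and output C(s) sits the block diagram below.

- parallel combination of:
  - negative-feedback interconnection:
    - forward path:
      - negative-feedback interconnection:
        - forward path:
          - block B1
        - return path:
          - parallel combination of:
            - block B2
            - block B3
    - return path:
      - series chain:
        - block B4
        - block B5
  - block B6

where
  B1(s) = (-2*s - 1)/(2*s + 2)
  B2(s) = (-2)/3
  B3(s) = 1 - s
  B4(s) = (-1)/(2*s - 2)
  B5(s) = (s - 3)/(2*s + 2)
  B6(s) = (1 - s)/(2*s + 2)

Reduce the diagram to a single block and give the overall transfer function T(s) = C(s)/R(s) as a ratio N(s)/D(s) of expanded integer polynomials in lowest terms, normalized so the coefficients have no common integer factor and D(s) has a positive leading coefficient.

Reducing step by step:

(1) sum the parallel branches B2, B3 -> 1/3 - s
(2) feedback reduction of B1, (B2+B3) -> (-6*s - 3)/(6*s^2 + 7*s + 5)
(3) cascade B4, B5 -> (3 - s)/(4*s^2 - 4)
(4) collapse the loop ([B1/(1+B1*(B2+B3))] forward, (B4*B5) return) -> (-24*s^3 - 12*s^2 + 24*s + 12)/(24*s^4 + 28*s^3 + 2*s^2 - 43*s - 29)
(5) reduce the parallel group [[B1/(1+B1*(B2+B3))]/(1+[B1/(1+B1*(B2+B3))]*(B4*B5))], B6, giving the overall T(s)

Answer: (-24*s^5 - 52*s^4 - 46*s^3 + 69*s^2 + 58*s - 5)/(48*s^5 + 104*s^4 + 60*s^3 - 82*s^2 - 144*s - 58)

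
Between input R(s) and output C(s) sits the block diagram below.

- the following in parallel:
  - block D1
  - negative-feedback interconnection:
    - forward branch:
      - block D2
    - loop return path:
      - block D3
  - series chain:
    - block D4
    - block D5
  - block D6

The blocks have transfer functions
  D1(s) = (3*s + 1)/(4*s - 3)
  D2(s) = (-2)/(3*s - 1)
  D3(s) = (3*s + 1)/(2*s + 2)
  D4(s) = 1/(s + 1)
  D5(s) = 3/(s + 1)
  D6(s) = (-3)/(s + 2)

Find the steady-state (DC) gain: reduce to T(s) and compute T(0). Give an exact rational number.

Reducing step by step:

[1] collapse the loop (D2 forward, D3 return) = (-2*s - 2)/(3*s^2 - s - 2)
[2] cascade D4, D5 = 3/(s^2 + 2*s + 1)
[3] parallel reduction of D1, [D2/(1+D2*D3)], (D4*D5), D6 = (9*s^6 - 8*s^5 + 7*s^4 + 36*s^3 - 87*s^2 - 31*s + 26)/(12*s^6 + 35*s^5 + 3*s^4 - 55*s^3 - 27*s^2 + 20*s + 12)
Step 3 gives the overall T(s). Then T(0) = 26/12 = 13/6.

Answer: 13/6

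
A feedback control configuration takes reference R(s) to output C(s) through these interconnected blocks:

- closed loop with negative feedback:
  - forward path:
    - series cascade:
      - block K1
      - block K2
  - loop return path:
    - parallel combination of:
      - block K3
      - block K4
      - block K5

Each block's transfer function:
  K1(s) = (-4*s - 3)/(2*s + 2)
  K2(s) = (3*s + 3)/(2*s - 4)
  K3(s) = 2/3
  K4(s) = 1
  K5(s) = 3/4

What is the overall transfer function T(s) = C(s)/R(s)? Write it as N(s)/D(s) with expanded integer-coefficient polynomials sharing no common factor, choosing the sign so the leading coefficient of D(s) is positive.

Answer: (48*s + 36)/(100*s + 119)

Working:
1. combine K1, K2 in series: (-12*s - 9)/(4*s - 8)
2. add K3, K4, K5 (parallel): 29/12
3. close the feedback loop around (K1*K2), (K3+K4+K5) - this is the overall T(s), already in the required normalized form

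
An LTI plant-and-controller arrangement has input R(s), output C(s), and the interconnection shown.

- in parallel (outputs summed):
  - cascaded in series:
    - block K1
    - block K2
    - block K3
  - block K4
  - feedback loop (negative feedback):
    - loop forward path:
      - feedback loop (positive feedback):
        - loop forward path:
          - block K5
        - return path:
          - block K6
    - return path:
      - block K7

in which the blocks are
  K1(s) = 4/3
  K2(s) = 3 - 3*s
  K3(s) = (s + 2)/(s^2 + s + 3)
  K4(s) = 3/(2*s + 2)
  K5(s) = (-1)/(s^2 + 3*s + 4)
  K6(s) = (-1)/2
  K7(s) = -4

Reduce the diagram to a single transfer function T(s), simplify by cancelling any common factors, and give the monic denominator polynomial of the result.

First reduce the diagram to T(s).

(1) multiply K1, K2, K3 (series) = (-4*s^2 - 4*s + 8)/(s^2 + s + 3)
(2) reduce the feedback loop with forward K5 and return K6 = (-2)/(2*s^2 + 6*s + 7)
(3) feedback reduction of [K5/(1-K5*K6)], K7 = (-2)/(2*s^2 + 6*s + 15)
(4) parallel reduction of (K1*K2*K3), K4, [[K5/(1-K5*K6)]/(1+[K5/(1-K5*K6)]*K7)] = (-16*s^5 - 74*s^4 - 180*s^3 - 87*s^2 + 299*s + 363)/(4*s^5 + 20*s^4 + 70*s^3 + 120*s^2 + 156*s + 90)
The result of step 4 is T(s) in lowest terms. Its denominator has leading coefficient 4; dividing the denominator through by 4 makes it monic.

Answer: s^5 + 5*s^4 + 35*s^3/2 + 30*s^2 + 39*s + 45/2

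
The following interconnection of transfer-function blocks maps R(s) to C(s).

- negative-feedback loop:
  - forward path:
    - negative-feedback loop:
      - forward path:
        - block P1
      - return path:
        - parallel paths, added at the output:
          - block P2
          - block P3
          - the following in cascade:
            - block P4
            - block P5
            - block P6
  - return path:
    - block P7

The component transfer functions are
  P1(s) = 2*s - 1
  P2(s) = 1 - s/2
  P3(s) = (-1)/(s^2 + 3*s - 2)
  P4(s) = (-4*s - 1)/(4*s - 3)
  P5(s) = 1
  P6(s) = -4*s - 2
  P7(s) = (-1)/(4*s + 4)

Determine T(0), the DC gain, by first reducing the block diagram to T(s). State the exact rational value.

1. cascade P4, P5, P6 = (16*s^2 + 12*s + 2)/(4*s - 3)
2. combine P2, P3, (P4*P5*P6) in parallel = (28*s^4 + 119*s^3 + 47*s^2 - 84*s + 10)/(8*s^3 + 18*s^2 - 34*s + 12)
3. reduce the feedback loop with forward P1 and return (P2+P3+(P4*P5*P6)) = (16*s^4 + 28*s^3 - 86*s^2 + 58*s - 12)/(56*s^5 + 210*s^4 - 17*s^3 - 197*s^2 + 70*s + 2)
4. feedback reduction of [P1/(1+P1*(P2+P3+(P4*P5*P6)))], P7 = (32*s^5 + 88*s^4 - 116*s^3 - 56*s^2 + 92*s - 24)/(112*s^6 + 532*s^5 + 378*s^4 - 442*s^3 - 211*s^2 + 115*s + 10)
Evaluating the step-4 result (the overall T(s)) at s = 0 gives T(0) = -24/10 = -12/5.

Final answer: -12/5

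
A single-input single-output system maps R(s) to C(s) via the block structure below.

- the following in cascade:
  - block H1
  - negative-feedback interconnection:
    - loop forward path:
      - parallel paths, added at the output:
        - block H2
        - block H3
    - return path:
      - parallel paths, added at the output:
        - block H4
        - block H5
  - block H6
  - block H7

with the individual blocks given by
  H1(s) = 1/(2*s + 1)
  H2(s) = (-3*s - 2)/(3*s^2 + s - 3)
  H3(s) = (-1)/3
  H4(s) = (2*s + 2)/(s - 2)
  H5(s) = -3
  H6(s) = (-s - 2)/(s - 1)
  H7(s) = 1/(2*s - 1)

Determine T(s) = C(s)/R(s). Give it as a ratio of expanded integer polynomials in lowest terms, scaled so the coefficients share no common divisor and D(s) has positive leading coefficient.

Answer: (3*s^4 + 10*s^3 - 9*s^2 - 40*s - 12)/(48*s^6 - 164*s^5 - 264*s^4 + 385*s^3 + 87*s^2 - 86*s - 6)

Working:
Step 1: combine H2, H3 in parallel: (-3*s^2 - 10*s - 3)/(9*s^2 + 3*s - 9)
Step 2: add H4, H5 (parallel): (8 - s)/(s - 2)
Step 3: apply the feedback formula to (H2+H3), (H4+H5): (-3*s^3 - 4*s^2 + 17*s + 6)/(12*s^3 - 29*s^2 - 92*s - 6)
Step 4: multiply H1, [(H2+H3)/(1+(H2+H3)*(H4+H5))], H6, H7 (series), giving the overall T(s)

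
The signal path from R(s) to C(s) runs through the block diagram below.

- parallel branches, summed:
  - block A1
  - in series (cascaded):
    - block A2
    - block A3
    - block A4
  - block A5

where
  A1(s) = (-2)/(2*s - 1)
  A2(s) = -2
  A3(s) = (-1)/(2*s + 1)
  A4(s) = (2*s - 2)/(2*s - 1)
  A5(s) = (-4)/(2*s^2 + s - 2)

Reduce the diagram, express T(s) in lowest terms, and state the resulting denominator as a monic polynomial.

Answer: s^4 + s^3/2 - 5*s^2/4 - s/8 + 1/4

Working:
Step 1: series reduction of A2, A3, A4, giving (4*s - 4)/(4*s^2 - 1)
Step 2: parallel reduction of A1, (A2*A3*A4), A5, giving (-28*s^2 - 6*s + 16)/(8*s^4 + 4*s^3 - 10*s^2 - s + 2)
Step 2 gives the fully reduced T(s), with no common factor left to cancel. The denominator's leading coefficient is 8, so divide each of its coefficients by 8 to get the monic form.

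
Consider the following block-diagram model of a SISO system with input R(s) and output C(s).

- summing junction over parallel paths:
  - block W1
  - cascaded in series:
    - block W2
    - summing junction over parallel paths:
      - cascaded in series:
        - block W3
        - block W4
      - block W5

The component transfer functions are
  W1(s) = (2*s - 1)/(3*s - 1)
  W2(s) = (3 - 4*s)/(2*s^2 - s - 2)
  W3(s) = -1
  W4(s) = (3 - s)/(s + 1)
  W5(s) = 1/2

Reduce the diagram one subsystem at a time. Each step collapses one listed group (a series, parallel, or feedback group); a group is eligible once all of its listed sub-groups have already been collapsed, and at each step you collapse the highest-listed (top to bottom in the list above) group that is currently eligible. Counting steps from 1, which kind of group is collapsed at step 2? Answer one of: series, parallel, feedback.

(1) cascade W3, W4
(2) combine (W3*W4), W5 in parallel
(3) cascade W2, ((W3*W4)+W5)
(4) parallel reduction of W1, (W2*((W3*W4)+W5))
So the answer for step 2 is parallel.

Final answer: parallel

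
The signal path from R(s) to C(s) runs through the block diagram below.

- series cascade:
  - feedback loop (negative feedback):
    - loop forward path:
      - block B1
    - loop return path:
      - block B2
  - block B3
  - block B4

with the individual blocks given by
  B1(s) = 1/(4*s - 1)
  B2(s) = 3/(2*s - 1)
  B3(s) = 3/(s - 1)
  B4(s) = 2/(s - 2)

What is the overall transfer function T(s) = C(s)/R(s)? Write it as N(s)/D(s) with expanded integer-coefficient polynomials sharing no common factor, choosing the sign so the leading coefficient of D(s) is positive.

Step 1. close the feedback loop around B1, B2 -> (2*s - 1)/(8*s^2 - 6*s + 4)
Step 2. reduce the series chain [B1/(1+B1*B2)], B3, B4: this yields T(s), and no further normalization is needed

Final answer: (6*s - 3)/(4*s^4 - 15*s^3 + 19*s^2 - 12*s + 4)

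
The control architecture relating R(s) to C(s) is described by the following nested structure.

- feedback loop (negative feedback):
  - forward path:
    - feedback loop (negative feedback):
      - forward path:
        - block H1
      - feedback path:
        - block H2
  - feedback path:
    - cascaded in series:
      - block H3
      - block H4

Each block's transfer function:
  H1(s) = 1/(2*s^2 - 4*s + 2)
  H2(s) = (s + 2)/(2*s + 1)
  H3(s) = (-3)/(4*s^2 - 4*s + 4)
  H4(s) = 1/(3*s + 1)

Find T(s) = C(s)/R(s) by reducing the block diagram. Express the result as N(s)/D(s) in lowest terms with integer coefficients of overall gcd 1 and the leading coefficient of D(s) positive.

Answer: (24*s^4 - 4*s^3 + 8*s^2 + 16*s + 4)/(48*s^6 - 104*s^5 + 92*s^4 + 8*s^3 - 48*s^2 + 30*s + 13)

Working:
Step 1. collapse the loop (H1 forward, H2 return), giving (2*s + 1)/(4*s^3 - 6*s^2 + s + 4)
Step 2. series reduction of H3, H4, giving (-3)/(12*s^3 - 8*s^2 + 8*s + 4)
Step 3. reduce the feedback loop with forward [H1/(1+H1*H2)] and return (H3*H4), giving the overall T(s)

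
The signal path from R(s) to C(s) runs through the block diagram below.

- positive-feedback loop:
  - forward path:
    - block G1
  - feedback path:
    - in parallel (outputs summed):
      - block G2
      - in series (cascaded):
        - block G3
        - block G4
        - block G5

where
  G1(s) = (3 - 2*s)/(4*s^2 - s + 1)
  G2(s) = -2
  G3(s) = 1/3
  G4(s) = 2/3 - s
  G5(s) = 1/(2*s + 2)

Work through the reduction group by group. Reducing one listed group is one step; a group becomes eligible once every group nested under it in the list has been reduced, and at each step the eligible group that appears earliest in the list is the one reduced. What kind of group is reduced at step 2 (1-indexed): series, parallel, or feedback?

Step 1 - combine G3, G4, G5 in series
Step 2 - add G2, (G3*G4*G5) (parallel)
Step 3 - collapse the loop (G1 forward, (G2+(G3*G4*G5)) return)
Step 2 collapses a parallel group.

Final answer: parallel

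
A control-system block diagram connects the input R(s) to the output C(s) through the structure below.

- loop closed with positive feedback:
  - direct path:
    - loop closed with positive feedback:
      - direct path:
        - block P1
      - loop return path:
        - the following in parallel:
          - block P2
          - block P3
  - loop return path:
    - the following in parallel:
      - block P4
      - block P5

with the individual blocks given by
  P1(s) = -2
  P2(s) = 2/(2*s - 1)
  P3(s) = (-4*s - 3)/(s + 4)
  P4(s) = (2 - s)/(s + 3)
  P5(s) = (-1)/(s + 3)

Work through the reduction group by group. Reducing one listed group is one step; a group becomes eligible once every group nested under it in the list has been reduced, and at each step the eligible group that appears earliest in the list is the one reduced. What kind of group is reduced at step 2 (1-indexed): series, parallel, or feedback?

[1] sum the parallel branches P2, P3
[2] close the feedback loop around P1, (P2+P3)
[3] sum the parallel branches P4, P5
[4] collapse the loop ([P1/(1-P1*(P2+P3))] forward, (P4+P5) return)
Step 2 collapses a feedback group.

Hence the answer: feedback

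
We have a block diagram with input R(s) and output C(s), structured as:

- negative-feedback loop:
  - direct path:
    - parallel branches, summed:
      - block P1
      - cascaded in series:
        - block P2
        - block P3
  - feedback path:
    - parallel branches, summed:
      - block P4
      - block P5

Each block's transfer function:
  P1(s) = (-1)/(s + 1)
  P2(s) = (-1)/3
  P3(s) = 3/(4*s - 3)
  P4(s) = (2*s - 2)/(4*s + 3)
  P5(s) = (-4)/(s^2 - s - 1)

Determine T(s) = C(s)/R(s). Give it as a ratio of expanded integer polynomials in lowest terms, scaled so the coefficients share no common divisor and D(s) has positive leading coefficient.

Step 1: series reduction of P2, P3; result (-1)/(4*s - 3)
Step 2: add P1, (P2*P3) (parallel); result (2 - 5*s)/(4*s^2 + s - 3)
Step 3: reduce the parallel group P4, P5; result (2*s^3 - 4*s^2 - 16*s - 10)/(4*s^3 - s^2 - 7*s - 3)
Step 4: collapse the loop ((P1+(P2*P3)) forward, (P4+P5) return); the result is T(s) itself (integer coefficients, no common factor, positive leading denominator coefficient)

Therefore the answer is (-20*s^4 + 13*s^3 + 33*s^2 + s - 6)/(16*s^5 - 10*s^4 - 17*s^3 + 56*s^2 + 36*s - 11).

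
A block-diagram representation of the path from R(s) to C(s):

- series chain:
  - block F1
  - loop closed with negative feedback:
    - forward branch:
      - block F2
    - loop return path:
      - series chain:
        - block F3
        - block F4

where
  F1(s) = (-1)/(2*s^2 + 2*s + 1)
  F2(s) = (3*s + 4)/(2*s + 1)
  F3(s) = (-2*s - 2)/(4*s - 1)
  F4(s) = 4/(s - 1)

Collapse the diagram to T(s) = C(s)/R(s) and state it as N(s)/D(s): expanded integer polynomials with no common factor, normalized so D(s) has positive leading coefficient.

Step 1: reduce the series chain F3, F4, giving (-8*s - 8)/(4*s^2 - 5*s + 1)
Step 2: apply the feedback formula to F2, (F3*F4), giving (12*s^3 + s^2 - 17*s + 4)/(8*s^3 - 30*s^2 - 59*s - 31)
Step 3: combine F1, [F2/(1+F2*(F3*F4))] in series: this yields T(s), and no further normalization is needed

Final answer: (-12*s^3 - s^2 + 17*s - 4)/(16*s^5 - 44*s^4 - 170*s^3 - 210*s^2 - 121*s - 31)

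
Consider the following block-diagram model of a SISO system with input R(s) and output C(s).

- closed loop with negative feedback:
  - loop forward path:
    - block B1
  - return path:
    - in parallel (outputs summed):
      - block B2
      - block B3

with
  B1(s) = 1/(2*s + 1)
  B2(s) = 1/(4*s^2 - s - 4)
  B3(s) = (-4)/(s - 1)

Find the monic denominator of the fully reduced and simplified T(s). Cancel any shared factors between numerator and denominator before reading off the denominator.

Step 1: parallel reduction of B2, B3: (-16*s^2 + 5*s + 15)/(4*s^3 - 5*s^2 - 3*s + 4)
Step 2: reduce the feedback loop with forward B1 and return (B2+B3): (4*s^3 - 5*s^2 - 3*s + 4)/(8*s^4 - 6*s^3 - 27*s^2 + 10*s + 19)
No further cancellation is possible in the step-2 result, so that is T(s). Its denominator becomes monic after dividing by the leading coefficient 8.

Hence the answer: s^4 - 3*s^3/4 - 27*s^2/8 + 5*s/4 + 19/8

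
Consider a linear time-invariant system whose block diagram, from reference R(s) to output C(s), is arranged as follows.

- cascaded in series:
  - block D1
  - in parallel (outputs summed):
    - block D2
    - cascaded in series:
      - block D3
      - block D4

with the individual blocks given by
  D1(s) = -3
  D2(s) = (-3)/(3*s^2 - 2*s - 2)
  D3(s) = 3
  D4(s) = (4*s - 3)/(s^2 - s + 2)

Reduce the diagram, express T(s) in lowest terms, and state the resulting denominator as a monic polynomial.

Step 1: reduce the series chain D3, D4 = (12*s - 9)/(s^2 - s + 2)
Step 2: add D2, (D3*D4) (parallel) = (36*s^3 - 54*s^2 - 3*s + 12)/(3*s^4 - 5*s^3 + 6*s^2 - 2*s - 4)
Step 3: multiply D1, (D2+(D3*D4)) (series) = (-108*s^3 + 162*s^2 + 9*s - 36)/(3*s^4 - 5*s^3 + 6*s^2 - 2*s - 4)
Step 3 gives the fully reduced T(s), with no common factor left to cancel. The denominator's leading coefficient is 3, so divide each of its coefficients by 3 to get the monic form.

Final answer: s^4 - 5*s^3/3 + 2*s^2 - 2*s/3 - 4/3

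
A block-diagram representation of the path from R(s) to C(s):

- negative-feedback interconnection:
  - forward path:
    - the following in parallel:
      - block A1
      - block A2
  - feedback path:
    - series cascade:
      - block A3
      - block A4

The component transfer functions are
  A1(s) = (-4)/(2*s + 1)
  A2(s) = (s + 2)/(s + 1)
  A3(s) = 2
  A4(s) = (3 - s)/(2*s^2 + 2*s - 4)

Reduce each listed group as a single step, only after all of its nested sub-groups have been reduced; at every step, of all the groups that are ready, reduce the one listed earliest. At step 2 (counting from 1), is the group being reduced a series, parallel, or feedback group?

Answer: series

Working:
Step 1. add A1, A2 (parallel)
Step 2. combine A3, A4 in series
Step 3. collapse the loop ((A1+A2) forward, (A3*A4) return)
The group at step 2 is a series group.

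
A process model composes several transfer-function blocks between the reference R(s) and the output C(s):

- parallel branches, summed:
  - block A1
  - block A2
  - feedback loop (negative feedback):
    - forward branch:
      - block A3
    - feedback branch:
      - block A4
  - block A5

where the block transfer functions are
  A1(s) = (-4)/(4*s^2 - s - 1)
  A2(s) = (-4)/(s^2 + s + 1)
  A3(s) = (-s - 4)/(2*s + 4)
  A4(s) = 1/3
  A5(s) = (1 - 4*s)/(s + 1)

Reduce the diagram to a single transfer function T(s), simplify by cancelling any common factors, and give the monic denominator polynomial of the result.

Step 1: collapse the loop (A3 forward, A4 return) = (-3*s - 12)/(5*s + 8)
Step 2: parallel reduction of A1, A2, [A3/(1+A3*A4)], A5 = (-92*s^6 - 237*s^5 - 288*s^4 - 310*s^3 - 61*s^2 + 50*s + 4)/(20*s^6 + 67*s^5 + 81*s^4 + 40*s^3 - 15*s^2 - 29*s - 8)
T(s) is the step-2 result (common factors already cancelled). Leading coefficient of the denominator: 20. Divide through by 20 for the monic polynomial.

Therefore the answer is s^6 + 67*s^5/20 + 81*s^4/20 + 2*s^3 - 3*s^2/4 - 29*s/20 - 2/5.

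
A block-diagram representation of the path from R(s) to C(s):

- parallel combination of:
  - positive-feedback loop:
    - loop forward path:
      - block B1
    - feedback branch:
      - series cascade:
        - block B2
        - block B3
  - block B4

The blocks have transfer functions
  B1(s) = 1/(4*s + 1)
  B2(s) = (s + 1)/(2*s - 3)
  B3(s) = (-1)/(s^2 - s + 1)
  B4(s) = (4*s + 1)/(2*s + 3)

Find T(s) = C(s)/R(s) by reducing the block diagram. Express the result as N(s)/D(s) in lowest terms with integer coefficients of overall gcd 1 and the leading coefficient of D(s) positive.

Reducing step by step:

Step 1: cascade B2, B3 = (-s - 1)/(2*s^3 - 5*s^2 + 5*s - 3)
Step 2: apply the feedback formula to B1, (B2*B3) = (2*s^3 - 5*s^2 + 5*s - 3)/(8*s^4 - 18*s^3 + 15*s^2 - 6*s - 2)
Step 3: sum the parallel branches [B1/(1-B1*(B2*B3))], B4 - this is the overall T(s), already in the required normalized form

Answer: (32*s^5 - 60*s^4 + 38*s^3 - 14*s^2 - 5*s - 11)/(16*s^5 - 12*s^4 - 24*s^3 + 33*s^2 - 22*s - 6)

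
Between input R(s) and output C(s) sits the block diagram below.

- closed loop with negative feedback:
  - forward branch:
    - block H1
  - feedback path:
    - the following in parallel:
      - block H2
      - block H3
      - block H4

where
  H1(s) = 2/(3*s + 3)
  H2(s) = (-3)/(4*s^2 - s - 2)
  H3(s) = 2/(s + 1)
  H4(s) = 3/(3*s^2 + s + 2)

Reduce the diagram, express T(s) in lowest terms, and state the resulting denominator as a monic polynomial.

(1) reduce the parallel group H2, H3, H4 -> (24*s^4 + 5*s^3 - s^2 - 26*s - 20)/(12*s^5 + 13*s^4 + 2*s^3 - 3*s^2 - 8*s - 4)
(2) feedback reduction of H1, (H2+H3+H4) -> (24*s^5 + 26*s^4 + 4*s^3 - 6*s^2 - 16*s - 8)/(36*s^6 + 75*s^5 + 93*s^4 + 7*s^3 - 35*s^2 - 88*s - 52)
The result of step 2 is T(s) in lowest terms. Its denominator has leading coefficient 36; dividing the denominator through by 36 makes it monic.

Answer: s^6 + 25*s^5/12 + 31*s^4/12 + 7*s^3/36 - 35*s^2/36 - 22*s/9 - 13/9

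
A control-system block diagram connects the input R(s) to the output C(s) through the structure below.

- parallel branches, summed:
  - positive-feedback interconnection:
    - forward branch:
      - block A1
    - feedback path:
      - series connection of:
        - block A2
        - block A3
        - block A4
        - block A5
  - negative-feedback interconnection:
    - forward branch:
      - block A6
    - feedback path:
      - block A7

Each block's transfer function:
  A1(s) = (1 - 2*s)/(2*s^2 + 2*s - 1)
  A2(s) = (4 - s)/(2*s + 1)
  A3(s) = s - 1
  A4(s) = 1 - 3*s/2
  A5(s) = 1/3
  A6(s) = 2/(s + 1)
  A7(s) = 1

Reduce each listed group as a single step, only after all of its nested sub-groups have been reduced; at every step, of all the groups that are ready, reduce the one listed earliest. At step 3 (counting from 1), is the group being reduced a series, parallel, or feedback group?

Reducing step by step:

Step 1: series reduction of A2, A3, A4, A5
Step 2: feedback reduction of A1, (A2*A3*A4*A5)
Step 3: collapse the loop (A6 forward, A7 return)
Step 4: add [A1/(1-A1*(A2*A3*A4*A5))], [A6/(1+A6*A7)] (parallel)
The group at step 3 is a feedback group.

Answer: feedback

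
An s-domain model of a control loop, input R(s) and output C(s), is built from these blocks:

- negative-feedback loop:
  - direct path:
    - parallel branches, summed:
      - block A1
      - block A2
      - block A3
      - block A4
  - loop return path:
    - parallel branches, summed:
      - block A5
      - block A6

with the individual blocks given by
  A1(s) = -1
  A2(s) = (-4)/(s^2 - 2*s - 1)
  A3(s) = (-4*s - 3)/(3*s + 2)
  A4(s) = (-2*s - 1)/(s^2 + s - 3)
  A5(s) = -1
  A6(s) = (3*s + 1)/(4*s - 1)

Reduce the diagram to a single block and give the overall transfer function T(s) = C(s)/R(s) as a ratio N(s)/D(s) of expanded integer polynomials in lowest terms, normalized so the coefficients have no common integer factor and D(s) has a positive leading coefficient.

Reducing step by step:

(1) reduce the parallel group A1, A2, A3, A4, giving (-7*s^5 - 4*s^4 + 40*s^3 - 7*s^2 - 7*s + 11)/(3*s^5 - s^4 - 20*s^3 + 3*s^2 + 19*s + 6)
(2) parallel reduction of A5, A6, giving (2 - s)/(4*s - 1)
(3) feedback reduction of (A1+A2+A3+A4), (A5+A6); the result is T(s) itself (integer coefficients, no common factor, positive leading denominator coefficient)

Answer: (-28*s^6 - 9*s^5 + 164*s^4 - 68*s^3 - 21*s^2 + 51*s - 11)/(19*s^6 - 17*s^5 - 127*s^4 + 119*s^3 + 66*s^2 - 20*s + 16)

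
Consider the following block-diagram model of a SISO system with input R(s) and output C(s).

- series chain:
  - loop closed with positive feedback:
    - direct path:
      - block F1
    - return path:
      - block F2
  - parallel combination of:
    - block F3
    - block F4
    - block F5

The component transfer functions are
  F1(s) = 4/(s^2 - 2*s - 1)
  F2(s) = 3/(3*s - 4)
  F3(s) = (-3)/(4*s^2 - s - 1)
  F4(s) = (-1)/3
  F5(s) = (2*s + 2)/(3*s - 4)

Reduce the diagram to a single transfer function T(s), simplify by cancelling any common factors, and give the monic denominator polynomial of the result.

1. close the feedback loop around F1, F2 = (12*s - 16)/(3*s^3 - 10*s^2 + 5*s - 8)
2. sum the parallel branches F3, F4, F5 = (12*s^3 + 37*s^2 - 40*s + 26)/(36*s^3 - 57*s^2 + 3*s + 12)
3. series reduction of [F1/(1-F1*F2)], (F3+F4+F5) = (48*s^3 + 148*s^2 - 160*s + 104)/(36*s^5 - 129*s^4 + 81*s^3 - 81*s^2 + 9*s + 24)
No further cancellation is possible in the step-3 result, so that is T(s). Its denominator becomes monic after dividing by the leading coefficient 36.

Hence the answer: s^5 - 43*s^4/12 + 9*s^3/4 - 9*s^2/4 + s/4 + 2/3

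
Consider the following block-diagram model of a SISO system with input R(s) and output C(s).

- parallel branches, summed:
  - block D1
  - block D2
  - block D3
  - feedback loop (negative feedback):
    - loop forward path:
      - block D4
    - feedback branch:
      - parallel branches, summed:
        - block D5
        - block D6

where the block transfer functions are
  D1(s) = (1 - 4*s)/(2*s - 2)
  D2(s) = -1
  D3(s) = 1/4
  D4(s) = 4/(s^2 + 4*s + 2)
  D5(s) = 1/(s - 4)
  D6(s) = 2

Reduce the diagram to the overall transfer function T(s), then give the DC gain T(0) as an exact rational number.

Reducing step by step:

[1] reduce the parallel group D5, D6, giving (2*s - 7)/(s - 4)
[2] feedback reduction of D4, (D5+D6), giving (4*s - 16)/(s^3 - 6*s - 36)
[3] reduce the parallel group D1, D2, D3, [D4/(1+D4*(D5+D6))], giving (-11*s^4 + 5*s^3 + 82*s^2 + 286*s - 116)/(4*s^4 - 4*s^3 - 24*s^2 - 120*s + 144)
Evaluating the step-3 result (the overall T(s)) at s = 0 gives T(0) = -116/144 = -29/36.

Answer: -29/36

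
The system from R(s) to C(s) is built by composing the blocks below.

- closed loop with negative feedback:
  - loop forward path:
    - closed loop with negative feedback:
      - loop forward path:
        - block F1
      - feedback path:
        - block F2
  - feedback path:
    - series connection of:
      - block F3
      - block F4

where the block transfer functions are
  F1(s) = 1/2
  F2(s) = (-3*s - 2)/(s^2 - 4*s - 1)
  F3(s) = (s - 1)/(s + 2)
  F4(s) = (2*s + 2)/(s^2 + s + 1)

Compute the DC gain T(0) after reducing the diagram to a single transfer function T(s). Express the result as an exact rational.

Reducing step by step:

[1] collapse the loop (F1 forward, F2 return): (s^2 - 4*s - 1)/(2*s^2 - 11*s - 4)
[2] combine F3, F4 in series: (2*s^2 - 2)/(s^3 + 3*s^2 + 3*s + 2)
[3] apply the feedback formula to [F1/(1+F1*F2)], (F3*F4): (s^5 - s^4 - 10*s^3 - 13*s^2 - 11*s - 2)/(2*s^5 - 3*s^4 - 39*s^3 - 45*s^2 - 26*s - 6)
The step-3 result is T(s). Setting s = 0: T(0) = -2/(-6) = 1/3.

Answer: 1/3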